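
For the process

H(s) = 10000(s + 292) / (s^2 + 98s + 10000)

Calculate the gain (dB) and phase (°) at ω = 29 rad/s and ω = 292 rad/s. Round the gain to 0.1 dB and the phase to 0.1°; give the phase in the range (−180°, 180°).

At s = jω = j29:
zero (s+292): 292 + j29 → |·| = √(292²+29²) = √86105 ≈ 293.44, ∠ = arctan(29/292) ≈ 5.67°
quadratic: (j29)² + 98·j29 + 10000 = 9159 + j2842 → |·| ≈ 9589.8, ∠ ≈ 17.24°
|H| = 10000 · 293.44 / 9589.8 ≈ 305.99
Gain = 20 log₁₀(305.99) ≈ 49.71 dB
∠H = 5.67° − 17.24° = -11.57°

At s = jω = j292:
zero (s+292): 292 + j292 → |·| = √(292²+292²) = √170528 ≈ 412.95, ∠ = arctan(292/292) ≈ 45.00°
quadratic: (j292)² + 98·j292 + 10000 = -75264 + j28616 → |·| ≈ 80520, ∠ ≈ 159.18°
|H| = 10000 · 412.95 / 80520 ≈ 51.285
Gain = 20 log₁₀(51.285) ≈ 34.20 dB
∠H = 45.00° − 159.18° = -114.18°

ω = 29: 49.7 dB, -11.6°; ω = 292: 34.2 dB, -114.2°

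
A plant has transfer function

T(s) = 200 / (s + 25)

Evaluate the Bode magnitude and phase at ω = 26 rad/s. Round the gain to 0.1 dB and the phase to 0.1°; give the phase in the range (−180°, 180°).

Substitute s = j26:
Numerator: 200 = 200 + j0
Denominator: (j26) + 25 = 25 + j26
|N| = √(200² + 0²) ≈ 200, ∠N ≈ 0.00°
|D| = √(25² + 26²) ≈ 36.069, ∠D ≈ 46.12°
|T| = 200 / 36.069 ≈ 5.5449
Gain = 20 log₁₀(5.5449) ≈ 14.88 dB
∠T = 0.00° − 46.12° = -46.12°

14.9 dB, -46.1°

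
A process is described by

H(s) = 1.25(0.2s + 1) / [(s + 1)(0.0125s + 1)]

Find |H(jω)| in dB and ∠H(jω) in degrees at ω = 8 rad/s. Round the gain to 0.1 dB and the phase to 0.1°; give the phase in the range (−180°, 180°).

-10.7 dB, -30.6°

At ω = 8 rad/s:
zero (1 + j8·0.2) = 1 + j1.6 → |·| ≈ 1.8868, ∠ ≈ 57.99°
pole (1 + j8·1) = 1 + j8 → |·| ≈ 8.0623, ∠ ≈ 82.87°
pole (1 + j8·0.0125) = 1 + j0.1 → |·| ≈ 1.005, ∠ ≈ 5.71°
|H| = 1.25 · 1.8868 / (8.0623 · 1.005) ≈ 0.29108
Gain = 20 log₁₀(0.29108) ≈ -10.72 dB
∠H = (57.99°) − (82.87° + 5.71°) = -30.59°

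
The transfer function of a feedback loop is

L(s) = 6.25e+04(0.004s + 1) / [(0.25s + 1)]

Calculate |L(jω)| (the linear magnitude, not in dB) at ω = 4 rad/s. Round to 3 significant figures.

At ω = 4 rad/s:
zero (1 + j4·0.004) = 1 + j0.016 → |·| ≈ 1.0001, ∠ ≈ 0.92°
pole (1 + j4·0.25) = 1 + j1 → |·| ≈ 1.4142, ∠ ≈ 45.00°
|L| = 6.25e+04 · 1.0001 / (1.4142) ≈ 44199

4.42e+04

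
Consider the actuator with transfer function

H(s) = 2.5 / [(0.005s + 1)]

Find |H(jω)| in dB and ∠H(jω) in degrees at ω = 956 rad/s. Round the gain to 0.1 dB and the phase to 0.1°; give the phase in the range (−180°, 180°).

-5.8 dB, -78.2°

At ω = 956 rad/s:
pole (1 + j956·0.005) = 1 + j4.78 → |·| ≈ 4.8835, ∠ ≈ 78.18°
|H| = 2.5 · 1 / (4.8835) ≈ 0.51193
Gain = 20 log₁₀(0.51193) ≈ -5.82 dB
∠H = (0°) − (78.18°) = -78.18°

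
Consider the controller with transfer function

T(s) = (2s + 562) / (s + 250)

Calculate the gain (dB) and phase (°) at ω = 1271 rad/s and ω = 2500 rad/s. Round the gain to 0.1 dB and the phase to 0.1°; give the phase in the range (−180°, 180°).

Substitute s = j1271:
Numerator: 2(j1271) + 562 = 562 + j2542
Denominator: (j1271) + 250 = 250 + j1271
|N| = √(562² + 2542²) ≈ 2603.4, ∠N ≈ 77.53°
|D| = √(250² + 1271²) ≈ 1295.4, ∠D ≈ 78.87°
|T| = 2603.4 / 1295.4 ≈ 2.0097
Gain = 20 log₁₀(2.0097) ≈ 6.06 dB
∠T = 77.53° − 78.87° = -1.34°

Substitute s = j2500:
Numerator: 2(j2500) + 562 = 562 + j5000
Denominator: (j2500) + 250 = 250 + j2500
|N| = √(562² + 5000²) ≈ 5031.5, ∠N ≈ 83.59°
|D| = √(250² + 2500²) ≈ 2512.5, ∠D ≈ 84.29°
|T| = 5031.5 / 2512.5 ≈ 2.0026
Gain = 20 log₁₀(2.0026) ≈ 6.03 dB
∠T = 83.59° − 84.29° = -0.70°

ω = 1271: 6.1 dB, -1.3°; ω = 2500: 6.0 dB, -0.7°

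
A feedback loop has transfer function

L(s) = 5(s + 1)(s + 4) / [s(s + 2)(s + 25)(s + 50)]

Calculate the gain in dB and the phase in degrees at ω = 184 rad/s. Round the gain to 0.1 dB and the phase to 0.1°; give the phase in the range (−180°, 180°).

-77.0 dB, -158.0°

At s = jω = j184:
zero (s+1): 1 + j184 → |·| = √(1²+184²) = √33857 ≈ 184, ∠ = arctan(184/1) ≈ 89.69°
zero (s+4): 4 + j184 → |·| = √(4²+184²) = √33872 ≈ 184.04, ∠ = arctan(184/4) ≈ 88.75°
pole (s+2): 2 + j184 → |·| = √(2²+184²) = √33860 ≈ 184.01, ∠ = arctan(184/2) ≈ 89.38°
pole (s+25): 25 + j184 → |·| = √(25²+184²) = √34481 ≈ 185.69, ∠ = arctan(184/25) ≈ 82.26°
pole (s+50): 50 + j184 → |·| = √(50²+184²) = √36356 ≈ 190.67, ∠ = arctan(184/50) ≈ 74.80°
pole at origin: |s| = 184, ∠ = 90.00° (in denominator)
|L| = 5 · 33863 / 1.1988e+09 ≈ 0.00014124
Gain = 20 log₁₀(0.00014124) ≈ -77.00 dB
∠L = 178.44° − 336.44° = -158.00°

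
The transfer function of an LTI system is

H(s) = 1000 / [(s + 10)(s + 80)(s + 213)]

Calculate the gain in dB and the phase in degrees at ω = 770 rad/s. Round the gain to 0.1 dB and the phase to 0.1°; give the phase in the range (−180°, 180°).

-113.6 dB, 112.1°

At s = jω = j770:
pole (s+10): 10 + j770 → |·| = √(10²+770²) = √593000 ≈ 770.06, ∠ = arctan(770/10) ≈ 89.26°
pole (s+80): 80 + j770 → |·| = √(80²+770²) = √599300 ≈ 774.14, ∠ = arctan(770/80) ≈ 84.07°
pole (s+213): 213 + j770 → |·| = √(213²+770²) = √638269 ≈ 798.92, ∠ = arctan(770/213) ≈ 74.54°
|H| = 1000 / 4.7626e+08 ≈ 2.0997e-06
Gain = 20 log₁₀(2.0997e-06) ≈ -113.56 dB
∠H = 0.00° − 247.87° = -247.87° ≡ 112.13° (principal value)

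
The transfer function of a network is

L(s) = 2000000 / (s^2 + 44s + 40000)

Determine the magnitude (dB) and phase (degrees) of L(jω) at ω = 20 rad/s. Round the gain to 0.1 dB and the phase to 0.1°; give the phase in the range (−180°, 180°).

At s = jω = j20:
quadratic: (j20)² + 44·j20 + 40000 = 39600 + j880 → |·| ≈ 39610, ∠ ≈ 1.27°
|L| = 2000000 / 39610 ≈ 50.492
Gain = 20 log₁₀(50.492) ≈ 34.06 dB
∠L = 0.00° − 1.27° = -1.27°

34.1 dB, -1.3°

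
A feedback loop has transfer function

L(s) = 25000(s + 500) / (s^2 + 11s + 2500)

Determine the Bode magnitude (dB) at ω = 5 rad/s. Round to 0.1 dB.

74.1 dB

At s = jω = j5:
zero (s+500): 500 + j5 → |·| = √(500²+5²) = √250025 ≈ 500.02, ∠ = arctan(5/500) ≈ 0.57°
quadratic: (j5)² + 11·j5 + 2500 = 2475 + j55 → |·| ≈ 2475.6, ∠ ≈ 1.27°
|L| = 25000 · 500.02 / 2475.6 ≈ 5049.5
Gain = 20 log₁₀(5049.5) ≈ 74.06 dB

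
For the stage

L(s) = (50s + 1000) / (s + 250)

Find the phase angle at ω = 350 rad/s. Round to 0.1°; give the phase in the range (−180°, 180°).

Substitute s = j350:
Numerator: 50(j350) + 1000 = 1000 + j17500
Denominator: (j350) + 250 = 250 + j350
|N| = √(1000² + 17500²) ≈ 17529, ∠N ≈ 86.73°
|D| = √(250² + 350²) ≈ 430.12, ∠D ≈ 54.46°
∠L = 86.73° − 54.46° = 32.27°

32.3°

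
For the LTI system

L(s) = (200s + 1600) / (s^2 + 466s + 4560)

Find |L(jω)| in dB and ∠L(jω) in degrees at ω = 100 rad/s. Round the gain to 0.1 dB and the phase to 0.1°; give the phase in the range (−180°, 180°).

-7.4 dB, -11.2°

Substitute s = j100:
Numerator: 200(j100) + 1600 = 1600 + j20000
Denominator: (j100)^2 + 466(j100) + 4560 = -5440 + j46600
|N| = √(1600² + 20000²) ≈ 20064, ∠N ≈ 85.43°
|D| = √(5440² + 46600²) ≈ 46916, ∠D ≈ 96.66°
|L| = 20064 / 46916 ≈ 0.42766
Gain = 20 log₁₀(0.42766) ≈ -7.38 dB
∠L = 85.43° − 96.66° = -11.23°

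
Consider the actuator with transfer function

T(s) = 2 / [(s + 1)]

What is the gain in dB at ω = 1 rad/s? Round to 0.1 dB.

At ω = 1 rad/s:
pole (1 + j1·1) = 1 + j1 → |·| ≈ 1.4142, ∠ ≈ 45.00°
|T| = 2 · 1 / (1.4142) ≈ 1.4142
Gain = 20 log₁₀(1.4142) ≈ 3.01 dB

3.0 dB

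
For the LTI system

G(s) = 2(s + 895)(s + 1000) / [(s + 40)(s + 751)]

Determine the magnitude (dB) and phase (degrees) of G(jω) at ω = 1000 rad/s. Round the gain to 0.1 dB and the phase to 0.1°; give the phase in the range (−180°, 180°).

9.6 dB, -47.6°

At s = jω = j1000:
zero (s+895): 895 + j1000 → |·| = √(895²+1000²) = √1801025 ≈ 1342, ∠ = arctan(1000/895) ≈ 48.17°
zero (s+1000): 1000 + j1000 → |·| = √(1000²+1000²) = √2000000 ≈ 1414.2, ∠ = arctan(1000/1000) ≈ 45.00°
pole (s+40): 40 + j1000 → |·| = √(40²+1000²) = √1001600 ≈ 1000.8, ∠ = arctan(1000/40) ≈ 87.71°
pole (s+751): 751 + j1000 → |·| = √(751²+1000²) = √1564001 ≈ 1250.6, ∠ = arctan(1000/751) ≈ 53.09°
|G| = 2 · 1.8979e+06 / 1.2516e+06 ≈ 3.0328
Gain = 20 log₁₀(3.0328) ≈ 9.64 dB
∠G = 93.17° − 140.80° = -47.63°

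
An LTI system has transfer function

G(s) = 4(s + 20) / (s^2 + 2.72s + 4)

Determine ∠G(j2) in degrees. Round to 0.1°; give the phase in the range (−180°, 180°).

At s = jω = j2:
zero (s+20): 20 + j2 → |·| = √(20²+2²) = √404 ≈ 20.1, ∠ = arctan(2/20) ≈ 5.71°
quadratic: (j2)² + 2.72·j2 + 4 = 0 + j5.44 → |·| ≈ 5.44, ∠ ≈ 90.00°
∠G = 5.71° − 90.00° = -84.29°

-84.3°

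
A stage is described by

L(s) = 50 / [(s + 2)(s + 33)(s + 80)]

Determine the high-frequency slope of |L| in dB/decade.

Each pole contributes −20 dB/decade at high frequency; each zero contributes +20 dB/decade.
Net: 0 zero(s) − 3 pole(s) → -60 dB/decade.

-60 dB/decade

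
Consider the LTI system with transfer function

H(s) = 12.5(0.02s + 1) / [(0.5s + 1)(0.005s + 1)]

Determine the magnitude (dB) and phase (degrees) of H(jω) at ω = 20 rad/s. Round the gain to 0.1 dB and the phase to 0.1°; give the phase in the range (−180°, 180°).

2.5 dB, -68.2°

At ω = 20 rad/s:
zero (1 + j20·0.02) = 1 + j0.4 → |·| ≈ 1.077, ∠ ≈ 21.80°
pole (1 + j20·0.5) = 1 + j10 → |·| ≈ 10.05, ∠ ≈ 84.29°
pole (1 + j20·0.005) = 1 + j0.1 → |·| ≈ 1.005, ∠ ≈ 5.71°
|H| = 12.5 · 1.077 / (10.05 · 1.005) ≈ 1.3329
Gain = 20 log₁₀(1.3329) ≈ 2.50 dB
∠H = (21.80°) − (84.29° + 5.71°) = -68.20°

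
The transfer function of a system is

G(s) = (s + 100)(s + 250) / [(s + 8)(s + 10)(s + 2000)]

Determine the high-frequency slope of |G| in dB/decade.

-20 dB/decade

Each pole contributes −20 dB/decade at high frequency; each zero contributes +20 dB/decade.
Net: 2 zero(s) − 3 pole(s) → -20 dB/decade.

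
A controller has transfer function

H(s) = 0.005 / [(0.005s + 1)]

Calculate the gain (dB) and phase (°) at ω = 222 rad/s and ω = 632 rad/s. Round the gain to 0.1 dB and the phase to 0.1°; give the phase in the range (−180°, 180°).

ω = 222: -49.5 dB, -48.0°; ω = 632: -56.4 dB, -72.4°

At ω = 222 rad/s:
pole (1 + j222·0.005) = 1 + j1.11 → |·| ≈ 1.494, ∠ ≈ 47.98°
|H| = 0.005 · 1 / (1.494) ≈ 0.0033467
Gain = 20 log₁₀(0.0033467) ≈ -49.51 dB
∠H = (0°) − (47.98°) = -47.98°

At ω = 632 rad/s:
pole (1 + j632·0.005) = 1 + j3.16 → |·| ≈ 3.3145, ∠ ≈ 72.44°
|H| = 0.005 · 1 / (3.3145) ≈ 0.0015085
Gain = 20 log₁₀(0.0015085) ≈ -56.43 dB
∠H = (0°) − (72.44°) = -72.44°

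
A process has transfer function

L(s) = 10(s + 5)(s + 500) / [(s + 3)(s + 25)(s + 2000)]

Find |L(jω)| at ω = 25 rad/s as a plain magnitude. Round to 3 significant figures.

0.0717

At s = jω = j25:
zero (s+5): 5 + j25 → |·| = √(5²+25²) = √650 ≈ 25.495, ∠ = arctan(25/5) ≈ 78.69°
zero (s+500): 500 + j25 → |·| = √(500²+25²) = √250625 ≈ 500.62, ∠ = arctan(25/500) ≈ 2.86°
pole (s+3): 3 + j25 → |·| = √(3²+25²) = √634 ≈ 25.179, ∠ = arctan(25/3) ≈ 83.16°
pole (s+25): 25 + j25 → |·| = √(25²+25²) = √1250 ≈ 35.355, ∠ = arctan(25/25) ≈ 45.00°
pole (s+2000): 2000 + j25 → |·| = √(2000²+25²) = √4000625 ≈ 2000.2, ∠ = arctan(25/2000) ≈ 0.72°
|L| = 10 · 12763 / 1.7806e+06 ≈ 0.071678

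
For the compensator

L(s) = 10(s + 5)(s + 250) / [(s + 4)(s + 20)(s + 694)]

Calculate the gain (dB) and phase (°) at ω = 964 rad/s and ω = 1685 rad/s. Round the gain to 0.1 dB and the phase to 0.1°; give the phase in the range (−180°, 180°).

At s = jω = j964:
zero (s+5): 5 + j964 → |·| = √(5²+964²) = √929321 ≈ 964.01, ∠ = arctan(964/5) ≈ 89.70°
zero (s+250): 250 + j964 → |·| = √(250²+964²) = √991796 ≈ 995.89, ∠ = arctan(964/250) ≈ 75.46°
pole (s+4): 4 + j964 → |·| = √(4²+964²) = √929312 ≈ 964.01, ∠ = arctan(964/4) ≈ 89.76°
pole (s+20): 20 + j964 → |·| = √(20²+964²) = √929696 ≈ 964.21, ∠ = arctan(964/20) ≈ 88.81°
pole (s+694): 694 + j964 → |·| = √(694²+964²) = √1410932 ≈ 1187.8, ∠ = arctan(964/694) ≈ 54.25°
|L| = 10 · 9.6005e+05 / 1.1041e+09 ≈ 0.0086953
Gain = 20 log₁₀(0.0086953) ≈ -41.21 dB
∠L = 165.16° − 232.82° = -67.66°

At s = jω = j1685:
zero (s+5): 5 + j1685 → |·| = √(5²+1685²) = √2839250 ≈ 1685, ∠ = arctan(1685/5) ≈ 89.83°
zero (s+250): 250 + j1685 → |·| = √(250²+1685²) = √2901725 ≈ 1703.4, ∠ = arctan(1685/250) ≈ 81.56°
pole (s+4): 4 + j1685 → |·| = √(4²+1685²) = √2839241 ≈ 1685, ∠ = arctan(1685/4) ≈ 89.86°
pole (s+20): 20 + j1685 → |·| = √(20²+1685²) = √2839625 ≈ 1685.1, ∠ = arctan(1685/20) ≈ 89.32°
pole (s+694): 694 + j1685 → |·| = √(694²+1685²) = √3320861 ≈ 1822.3, ∠ = arctan(1685/694) ≈ 67.61°
|L| = 10 · 2.8702e+06 / 5.1742e+09 ≈ 0.0055471
Gain = 20 log₁₀(0.0055471) ≈ -45.12 dB
∠L = 171.39° − 246.79° = -75.40°

ω = 964: -41.2 dB, -67.7°; ω = 1685: -45.1 dB, -75.4°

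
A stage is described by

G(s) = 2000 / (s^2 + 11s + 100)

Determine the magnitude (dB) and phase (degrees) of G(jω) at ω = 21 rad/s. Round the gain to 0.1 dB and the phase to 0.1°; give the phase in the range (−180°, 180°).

13.7 dB, -145.9°

At s = jω = j21:
quadratic: (j21)² + 11·j21 + 100 = -341 + j231 → |·| ≈ 411.88, ∠ ≈ 145.89°
|G| = 2000 / 411.88 ≈ 4.8558
Gain = 20 log₁₀(4.8558) ≈ 13.73 dB
∠G = 0.00° − 145.89° = -145.89°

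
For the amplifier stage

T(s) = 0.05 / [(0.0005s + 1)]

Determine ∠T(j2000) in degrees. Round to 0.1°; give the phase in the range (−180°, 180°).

-45.0°

At ω = 2000 rad/s:
pole (1 + j2000·0.0005) = 1 + j1 → |·| ≈ 1.4142, ∠ ≈ 45.00°
∠T = (0°) − (45.00°) = -45.00°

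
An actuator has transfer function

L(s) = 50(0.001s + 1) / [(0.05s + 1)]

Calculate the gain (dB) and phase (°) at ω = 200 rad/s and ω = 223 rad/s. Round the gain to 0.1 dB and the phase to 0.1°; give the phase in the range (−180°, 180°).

At ω = 200 rad/s:
zero (1 + j200·0.001) = 1 + j0.2 → |·| ≈ 1.0198, ∠ ≈ 11.31°
pole (1 + j200·0.05) = 1 + j10 → |·| ≈ 10.05, ∠ ≈ 84.29°
|L| = 50 · 1.0198 / (10.05) ≈ 5.0736
Gain = 20 log₁₀(5.0736) ≈ 14.11 dB
∠L = (11.31°) − (84.29°) = -72.98°

At ω = 223 rad/s:
zero (1 + j223·0.001) = 1 + j0.223 → |·| ≈ 1.0246, ∠ ≈ 12.57°
pole (1 + j223·0.05) = 1 + j11.15 → |·| ≈ 11.195, ∠ ≈ 84.88°
|L| = 50 · 1.0246 / (11.195) ≈ 4.5762
Gain = 20 log₁₀(4.5762) ≈ 13.21 dB
∠L = (12.57°) − (84.88°) = -72.31°

ω = 200: 14.1 dB, -73.0°; ω = 223: 13.2 dB, -72.3°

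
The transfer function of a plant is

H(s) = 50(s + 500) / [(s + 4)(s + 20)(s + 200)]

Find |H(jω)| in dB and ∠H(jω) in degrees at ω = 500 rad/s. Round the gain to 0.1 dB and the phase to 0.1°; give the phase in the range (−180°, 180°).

At s = jω = j500:
zero (s+500): 500 + j500 → |·| = √(500²+500²) = √500000 ≈ 707.11, ∠ = arctan(500/500) ≈ 45.00°
pole (s+4): 4 + j500 → |·| = √(4²+500²) = √250016 ≈ 500.02, ∠ = arctan(500/4) ≈ 89.54°
pole (s+20): 20 + j500 → |·| = √(20²+500²) = √250400 ≈ 500.4, ∠ = arctan(500/20) ≈ 87.71°
pole (s+200): 200 + j500 → |·| = √(200²+500²) = √290000 ≈ 538.52, ∠ = arctan(500/200) ≈ 68.20°
|H| = 50 · 707.11 / 1.3474e+08 ≈ 0.0002624
Gain = 20 log₁₀(0.0002624) ≈ -71.62 dB
∠H = 45.00° − 245.45° = -200.45° ≡ 159.55° (principal value)

-71.6 dB, 159.6°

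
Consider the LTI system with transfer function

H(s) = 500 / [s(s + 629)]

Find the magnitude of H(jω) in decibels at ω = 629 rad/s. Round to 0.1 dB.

At s = jω = j629:
pole (s+629): 629 + j629 → |·| = √(629²+629²) = √791282 ≈ 889.54, ∠ = arctan(629/629) ≈ 45.00°
pole at origin: |s| = 629, ∠ = 90.00° (in denominator)
|H| = 500 / 5.5952e+05 ≈ 0.00089362
Gain = 20 log₁₀(0.00089362) ≈ -60.98 dB

-61.0 dB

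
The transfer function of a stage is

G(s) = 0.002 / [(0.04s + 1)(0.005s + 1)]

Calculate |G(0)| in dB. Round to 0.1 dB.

-54.0 dB

G(0) = 0.002 · 1 / 1 = 0.002
20 log₁₀(0.002) ≈ -53.98 dB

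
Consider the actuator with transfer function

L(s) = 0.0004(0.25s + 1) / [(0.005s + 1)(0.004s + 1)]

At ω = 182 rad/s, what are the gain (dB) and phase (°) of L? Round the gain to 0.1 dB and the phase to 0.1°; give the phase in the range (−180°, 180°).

-39.3 dB, 10.4°

At ω = 182 rad/s:
zero (1 + j182·0.25) = 1 + j45.5 → |·| ≈ 45.511, ∠ ≈ 88.74°
pole (1 + j182·0.005) = 1 + j0.91 → |·| ≈ 1.3521, ∠ ≈ 42.30°
pole (1 + j182·0.004) = 1 + j0.728 → |·| ≈ 1.2369, ∠ ≈ 36.05°
|L| = 0.0004 · 45.511 / (1.3521 · 1.2369) ≈ 0.010885
Gain = 20 log₁₀(0.010885) ≈ -39.26 dB
∠L = (88.74°) − (42.30° + 36.05°) = 10.39°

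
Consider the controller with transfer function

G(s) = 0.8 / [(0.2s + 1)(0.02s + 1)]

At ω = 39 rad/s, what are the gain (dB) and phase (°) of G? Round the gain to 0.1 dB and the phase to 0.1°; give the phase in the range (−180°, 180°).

At ω = 39 rad/s:
pole (1 + j39·0.2) = 1 + j7.8 → |·| ≈ 7.8638, ∠ ≈ 82.69°
pole (1 + j39·0.02) = 1 + j0.78 → |·| ≈ 1.2682, ∠ ≈ 37.95°
|G| = 0.8 · 1 / (7.8638 · 1.2682) ≈ 0.080218
Gain = 20 log₁₀(0.080218) ≈ -21.91 dB
∠G = (0°) − (82.69° + 37.95°) = -120.64°

-21.9 dB, -120.6°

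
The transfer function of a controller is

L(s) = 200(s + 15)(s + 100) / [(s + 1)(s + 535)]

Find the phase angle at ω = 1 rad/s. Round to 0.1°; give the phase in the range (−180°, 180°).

-40.7°

At s = jω = j1:
zero (s+15): 15 + j1 → |·| = √(15²+1²) = √226 ≈ 15.033, ∠ = arctan(1/15) ≈ 3.81°
zero (s+100): 100 + j1 → |·| = √(100²+1²) = √10001 ≈ 100, ∠ = arctan(1/100) ≈ 0.57°
pole (s+1): 1 + j1 → |·| = √(1²+1²) = √2 ≈ 1.4142, ∠ = arctan(1/1) ≈ 45.00°
pole (s+535): 535 + j1 → |·| = √(535²+1²) = √286226 ≈ 535, ∠ = arctan(1/535) ≈ 0.11°
∠L = 4.38° − 45.11° = -40.73°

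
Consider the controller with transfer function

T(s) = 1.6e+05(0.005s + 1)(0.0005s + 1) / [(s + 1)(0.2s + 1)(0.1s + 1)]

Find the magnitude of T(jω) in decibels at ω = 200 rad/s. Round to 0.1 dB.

At ω = 200 rad/s:
zero (1 + j200·0.005) = 1 + j1 → |·| ≈ 1.4142, ∠ ≈ 45.00°
zero (1 + j200·0.0005) = 1 + j0.1 → |·| ≈ 1.005, ∠ ≈ 5.71°
pole (1 + j200·1) = 1 + j200 → |·| ≈ 200, ∠ ≈ 89.71°
pole (1 + j200·0.2) = 1 + j40 → |·| ≈ 40.012, ∠ ≈ 88.57°
pole (1 + j200·0.1) = 1 + j20 → |·| ≈ 20.025, ∠ ≈ 87.14°
|T| = 1.6e+05 · 1.4142 · 1.005 / (200 · 40.012 · 20.025) ≈ 1.4191
Gain = 20 log₁₀(1.4191) ≈ 3.04 dB

3.0 dB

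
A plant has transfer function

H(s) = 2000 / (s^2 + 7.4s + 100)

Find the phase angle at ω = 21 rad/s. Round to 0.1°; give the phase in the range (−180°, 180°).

At s = jω = j21:
quadratic: (j21)² + 7.4·j21 + 100 = -341 + j155.4 → |·| ≈ 374.74, ∠ ≈ 155.50°
∠H = 0.00° − 155.50° = -155.50°

-155.5°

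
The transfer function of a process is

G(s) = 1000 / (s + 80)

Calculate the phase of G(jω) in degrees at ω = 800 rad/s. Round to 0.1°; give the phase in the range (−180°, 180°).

-84.3°

Substitute s = j800:
Numerator: 1000 = 1000 + j0
Denominator: (j800) + 80 = 80 + j800
|N| = √(1000² + 0²) ≈ 1000, ∠N ≈ 0.00°
|D| = √(80² + 800²) ≈ 803.99, ∠D ≈ 84.29°
∠G = 0.00° − 84.29° = -84.29°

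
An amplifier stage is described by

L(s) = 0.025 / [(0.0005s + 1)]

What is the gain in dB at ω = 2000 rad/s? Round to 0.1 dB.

At ω = 2000 rad/s:
pole (1 + j2000·0.0005) = 1 + j1 → |·| ≈ 1.4142, ∠ ≈ 45.00°
|L| = 0.025 · 1 / (1.4142) ≈ 0.017678
Gain = 20 log₁₀(0.017678) ≈ -35.05 dB

-35.1 dB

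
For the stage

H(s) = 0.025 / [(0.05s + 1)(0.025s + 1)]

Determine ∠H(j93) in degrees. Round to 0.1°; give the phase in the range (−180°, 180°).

At ω = 93 rad/s:
pole (1 + j93·0.05) = 1 + j4.65 → |·| ≈ 4.7563, ∠ ≈ 77.86°
pole (1 + j93·0.025) = 1 + j2.325 → |·| ≈ 2.5309, ∠ ≈ 66.73°
∠H = (0°) − (77.86° + 66.73°) = -144.59°

-144.6°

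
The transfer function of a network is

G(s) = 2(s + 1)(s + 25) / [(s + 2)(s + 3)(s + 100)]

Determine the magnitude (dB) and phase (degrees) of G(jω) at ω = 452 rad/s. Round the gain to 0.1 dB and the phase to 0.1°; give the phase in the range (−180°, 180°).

-47.3 dB, -80.2°

At s = jω = j452:
zero (s+1): 1 + j452 → |·| = √(1²+452²) = √204305 ≈ 452, ∠ = arctan(452/1) ≈ 89.87°
zero (s+25): 25 + j452 → |·| = √(25²+452²) = √204929 ≈ 452.69, ∠ = arctan(452/25) ≈ 86.83°
pole (s+2): 2 + j452 → |·| = √(2²+452²) = √204308 ≈ 452, ∠ = arctan(452/2) ≈ 89.75°
pole (s+3): 3 + j452 → |·| = √(3²+452²) = √204313 ≈ 452.01, ∠ = arctan(452/3) ≈ 89.62°
pole (s+100): 100 + j452 → |·| = √(100²+452²) = √214304 ≈ 462.93, ∠ = arctan(452/100) ≈ 77.52°
|G| = 2 · 2.0462e+05 / 9.4581e+07 ≈ 0.0043269
Gain = 20 log₁₀(0.0043269) ≈ -47.28 dB
∠G = 176.70° − 256.89° = -80.19°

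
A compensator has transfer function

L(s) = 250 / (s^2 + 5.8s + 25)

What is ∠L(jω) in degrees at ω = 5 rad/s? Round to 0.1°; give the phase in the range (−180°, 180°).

-90.0°

At s = jω = j5:
quadratic: (j5)² + 5.8·j5 + 25 = 0 + j29 → |·| ≈ 29, ∠ ≈ 90.00°
∠L = 0.00° − 90.00° = -90.00°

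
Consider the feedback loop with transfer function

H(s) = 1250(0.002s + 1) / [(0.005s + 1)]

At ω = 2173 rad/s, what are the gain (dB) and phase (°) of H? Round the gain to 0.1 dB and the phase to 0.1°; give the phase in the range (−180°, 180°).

54.2 dB, -7.7°

At ω = 2173 rad/s:
zero (1 + j2173·0.002) = 1 + j4.346 → |·| ≈ 4.4596, ∠ ≈ 77.04°
pole (1 + j2173·0.005) = 1 + j10.865 → |·| ≈ 10.911, ∠ ≈ 84.74°
|H| = 1250 · 4.4596 / (10.911) ≈ 510.91
Gain = 20 log₁₀(510.91) ≈ 54.17 dB
∠H = (77.04°) − (84.74°) = -7.70°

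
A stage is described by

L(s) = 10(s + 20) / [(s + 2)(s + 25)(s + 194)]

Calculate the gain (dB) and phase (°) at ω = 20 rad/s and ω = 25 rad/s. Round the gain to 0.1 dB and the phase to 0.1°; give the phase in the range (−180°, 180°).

At s = jω = j20:
zero (s+20): 20 + j20 → |·| = √(20²+20²) = √800 ≈ 28.284, ∠ = arctan(20/20) ≈ 45.00°
pole (s+2): 2 + j20 → |·| = √(2²+20²) = √404 ≈ 20.1, ∠ = arctan(20/2) ≈ 84.29°
pole (s+25): 25 + j20 → |·| = √(25²+20²) = √1025 ≈ 32.016, ∠ = arctan(20/25) ≈ 38.66°
pole (s+194): 194 + j20 → |·| = √(194²+20²) = √38036 ≈ 195.03, ∠ = arctan(20/194) ≈ 5.89°
|L| = 10 · 28.284 / 1.2551e+05 ≈ 0.0022535
Gain = 20 log₁₀(0.0022535) ≈ -52.94 dB
∠L = 45.00° − 128.84° = -83.84°

At s = jω = j25:
zero (s+20): 20 + j25 → |·| = √(20²+25²) = √1025 ≈ 32.016, ∠ = arctan(25/20) ≈ 51.34°
pole (s+2): 2 + j25 → |·| = √(2²+25²) = √629 ≈ 25.08, ∠ = arctan(25/2) ≈ 85.43°
pole (s+25): 25 + j25 → |·| = √(25²+25²) = √1250 ≈ 35.355, ∠ = arctan(25/25) ≈ 45.00°
pole (s+194): 194 + j25 → |·| = √(194²+25²) = √38261 ≈ 195.6, ∠ = arctan(25/194) ≈ 7.34°
|L| = 10 · 32.016 / 1.7344e+05 ≈ 0.0018459
Gain = 20 log₁₀(0.0018459) ≈ -54.68 dB
∠L = 51.34° − 137.77° = -86.43°

ω = 20: -52.9 dB, -83.8°; ω = 25: -54.7 dB, -86.4°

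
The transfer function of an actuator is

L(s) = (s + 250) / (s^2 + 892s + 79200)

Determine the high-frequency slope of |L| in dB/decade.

Each pole contributes −20 dB/decade at high frequency; each zero contributes +20 dB/decade.
Net: 1 zero(s) − 2 pole(s) → -20 dB/decade.

-20 dB/decade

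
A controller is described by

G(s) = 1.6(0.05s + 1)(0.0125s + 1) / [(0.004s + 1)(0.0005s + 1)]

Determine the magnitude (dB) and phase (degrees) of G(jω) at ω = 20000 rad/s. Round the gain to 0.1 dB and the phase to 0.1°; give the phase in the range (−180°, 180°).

53.9 dB, 6.1°

At ω = 20000 rad/s:
zero (1 + j20000·0.05) = 1 + j1000 → |·| ≈ 1000, ∠ ≈ 89.94°
zero (1 + j20000·0.0125) = 1 + j250 → |·| ≈ 250, ∠ ≈ 89.77°
pole (1 + j20000·0.004) = 1 + j80 → |·| ≈ 80.006, ∠ ≈ 89.28°
pole (1 + j20000·0.0005) = 1 + j10 → |·| ≈ 10.05, ∠ ≈ 84.29°
|G| = 1.6 · 1000 · 250 / (80.006 · 10.05) ≈ 497.48
Gain = 20 log₁₀(497.48) ≈ 53.94 dB
∠G = (89.94° + 89.77°) − (89.28° + 84.29°) = 6.14°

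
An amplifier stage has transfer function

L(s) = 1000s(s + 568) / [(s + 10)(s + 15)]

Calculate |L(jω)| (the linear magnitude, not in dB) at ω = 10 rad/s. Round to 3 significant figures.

2.23e+04

At s = jω = j10:
zero (s+568): 568 + j10 → |·| = √(568²+10²) = √322724 ≈ 568.09, ∠ = arctan(10/568) ≈ 1.01°
zero at origin: s = j10 → |·| = 10, ∠ = 90.00°
pole (s+10): 10 + j10 → |·| = √(10²+10²) = √200 ≈ 14.142, ∠ = arctan(10/10) ≈ 45.00°
pole (s+15): 15 + j10 → |·| = √(15²+10²) = √325 ≈ 18.028, ∠ = arctan(10/15) ≈ 33.69°
|L| = 1000 · 5680.9 / 254.95 ≈ 22282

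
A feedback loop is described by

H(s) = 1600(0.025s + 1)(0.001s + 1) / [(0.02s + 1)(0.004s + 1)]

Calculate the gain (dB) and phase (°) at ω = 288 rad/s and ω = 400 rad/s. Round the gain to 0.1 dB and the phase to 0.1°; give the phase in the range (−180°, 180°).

ω = 288: 62.7 dB, -31.0°; ω = 400: 61.1 dB, -34.8°

At ω = 288 rad/s:
zero (1 + j288·0.025) = 1 + j7.2 → |·| ≈ 7.2691, ∠ ≈ 82.09°
zero (1 + j288·0.001) = 1 + j0.288 → |·| ≈ 1.0406, ∠ ≈ 16.07°
pole (1 + j288·0.02) = 1 + j5.76 → |·| ≈ 5.8462, ∠ ≈ 80.15°
pole (1 + j288·0.004) = 1 + j1.152 → |·| ≈ 1.5255, ∠ ≈ 49.04°
|H| = 1600 · 7.2691 · 1.0406 / (5.8462 · 1.5255) ≈ 1357.1
Gain = 20 log₁₀(1357.1) ≈ 62.65 dB
∠H = (82.09° + 16.07°) − (80.15° + 49.04°) = -31.03°

At ω = 400 rad/s:
zero (1 + j400·0.025) = 1 + j10 → |·| ≈ 10.05, ∠ ≈ 84.29°
zero (1 + j400·0.001) = 1 + j0.4 → |·| ≈ 1.077, ∠ ≈ 21.80°
pole (1 + j400·0.02) = 1 + j8 → |·| ≈ 8.0623, ∠ ≈ 82.87°
pole (1 + j400·0.004) = 1 + j1.6 → |·| ≈ 1.8868, ∠ ≈ 57.99°
|H| = 1600 · 10.05 · 1.077 / (8.0623 · 1.8868) ≈ 1138.5
Gain = 20 log₁₀(1138.5) ≈ 61.13 dB
∠H = (84.29° + 21.80°) − (82.87° + 57.99°) = -34.77°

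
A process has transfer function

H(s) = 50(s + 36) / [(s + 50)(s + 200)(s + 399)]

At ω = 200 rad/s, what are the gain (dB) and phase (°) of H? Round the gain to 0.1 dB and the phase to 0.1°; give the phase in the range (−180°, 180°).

-68.2 dB, -67.8°

At s = jω = j200:
zero (s+36): 36 + j200 → |·| = √(36²+200²) = √41296 ≈ 203.21, ∠ = arctan(200/36) ≈ 79.80°
pole (s+50): 50 + j200 → |·| = √(50²+200²) = √42500 ≈ 206.16, ∠ = arctan(200/50) ≈ 75.96°
pole (s+200): 200 + j200 → |·| = √(200²+200²) = √80000 ≈ 282.84, ∠ = arctan(200/200) ≈ 45.00°
pole (s+399): 399 + j200 → |·| = √(399²+200²) = √199201 ≈ 446.32, ∠ = arctan(200/399) ≈ 26.62°
|H| = 50 · 203.21 / 2.6025e+07 ≈ 0.00039041
Gain = 20 log₁₀(0.00039041) ≈ -68.17 dB
∠H = 79.80° − 147.58° = -67.78°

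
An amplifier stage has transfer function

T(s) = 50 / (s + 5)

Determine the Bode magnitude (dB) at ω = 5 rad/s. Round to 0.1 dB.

17.0 dB

At s = jω = j5:
pole (s+5): 5 + j5 → |·| = √(5²+5²) = √50 ≈ 7.0711, ∠ = arctan(5/5) ≈ 45.00°
|T| = 50 / 7.0711 ≈ 7.071
Gain = 20 log₁₀(7.071) ≈ 16.99 dB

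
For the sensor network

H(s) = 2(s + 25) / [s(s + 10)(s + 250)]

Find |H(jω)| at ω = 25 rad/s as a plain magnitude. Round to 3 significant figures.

At s = jω = j25:
zero (s+25): 25 + j25 → |·| = √(25²+25²) = √1250 ≈ 35.355, ∠ = arctan(25/25) ≈ 45.00°
pole (s+10): 10 + j25 → |·| = √(10²+25²) = √725 ≈ 26.926, ∠ = arctan(25/10) ≈ 68.20°
pole (s+250): 250 + j25 → |·| = √(250²+25²) = √63125 ≈ 251.25, ∠ = arctan(25/250) ≈ 5.71°
pole at origin: |s| = 25, ∠ = 90.00° (in denominator)
|H| = 2 · 35.355 / 1.6913e+05 ≈ 0.00041808

0.000418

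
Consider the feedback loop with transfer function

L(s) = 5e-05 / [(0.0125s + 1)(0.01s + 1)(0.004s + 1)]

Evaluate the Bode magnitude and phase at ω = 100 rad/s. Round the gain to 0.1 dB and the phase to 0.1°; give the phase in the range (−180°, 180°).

At ω = 100 rad/s:
pole (1 + j100·0.0125) = 1 + j1.25 → |·| ≈ 1.6008, ∠ ≈ 51.34°
pole (1 + j100·0.01) = 1 + j1 → |·| ≈ 1.4142, ∠ ≈ 45.00°
pole (1 + j100·0.004) = 1 + j0.4 → |·| ≈ 1.077, ∠ ≈ 21.80°
|L| = 5e-05 · 1 / (1.6008 · 1.4142 · 1.077) ≈ 2.0507e-05
Gain = 20 log₁₀(2.0507e-05) ≈ -93.76 dB
∠L = (0°) − (51.34° + 45.00° + 21.80°) = -118.14°

-93.8 dB, -118.1°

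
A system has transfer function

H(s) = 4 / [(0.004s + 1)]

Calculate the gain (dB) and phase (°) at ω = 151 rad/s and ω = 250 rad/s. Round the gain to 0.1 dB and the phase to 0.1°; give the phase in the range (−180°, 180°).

ω = 151: 10.7 dB, -31.1°; ω = 250: 9.0 dB, -45.0°

At ω = 151 rad/s:
pole (1 + j151·0.004) = 1 + j0.604 → |·| ≈ 1.1683, ∠ ≈ 31.13°
|H| = 4 · 1 / (1.1683) ≈ 3.4238
Gain = 20 log₁₀(3.4238) ≈ 10.69 dB
∠H = (0°) − (31.13°) = -31.13°

At ω = 250 rad/s:
pole (1 + j250·0.004) = 1 + j1 → |·| ≈ 1.4142, ∠ ≈ 45.00°
|H| = 4 · 1 / (1.4142) ≈ 2.8285
Gain = 20 log₁₀(2.8285) ≈ 9.03 dB
∠H = (0°) − (45.00°) = -45.00°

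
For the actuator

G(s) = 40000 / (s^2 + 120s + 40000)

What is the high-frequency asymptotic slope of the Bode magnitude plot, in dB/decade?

-40 dB/decade

Each pole contributes −20 dB/decade at high frequency; each zero contributes +20 dB/decade.
Net: 0 zero(s) − 2 pole(s) → -40 dB/decade.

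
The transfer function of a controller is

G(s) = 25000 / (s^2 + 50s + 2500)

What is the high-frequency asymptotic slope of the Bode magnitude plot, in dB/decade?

Each pole contributes −20 dB/decade at high frequency; each zero contributes +20 dB/decade.
Net: 0 zero(s) − 2 pole(s) → -40 dB/decade.

-40 dB/decade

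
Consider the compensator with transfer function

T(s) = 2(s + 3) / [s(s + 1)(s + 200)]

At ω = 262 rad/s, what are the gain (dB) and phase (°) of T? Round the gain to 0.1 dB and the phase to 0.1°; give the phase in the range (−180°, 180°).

-92.7 dB, -143.1°

At s = jω = j262:
zero (s+3): 3 + j262 → |·| = √(3²+262²) = √68653 ≈ 262.02, ∠ = arctan(262/3) ≈ 89.34°
pole (s+1): 1 + j262 → |·| = √(1²+262²) = √68645 ≈ 262, ∠ = arctan(262/1) ≈ 89.78°
pole (s+200): 200 + j262 → |·| = √(200²+262²) = √108644 ≈ 329.61, ∠ = arctan(262/200) ≈ 52.64°
pole at origin: |s| = 262, ∠ = 90.00° (in denominator)
|T| = 2 · 262.02 / 2.2626e+07 ≈ 2.3161e-05
Gain = 20 log₁₀(2.3161e-05) ≈ -92.70 dB
∠T = 89.34° − 232.42° = -143.08°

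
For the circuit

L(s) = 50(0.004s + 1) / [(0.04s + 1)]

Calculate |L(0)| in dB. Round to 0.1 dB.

L(0) = 50 · 1 / 1 = 50
20 log₁₀(50) ≈ 33.98 dB

34.0 dB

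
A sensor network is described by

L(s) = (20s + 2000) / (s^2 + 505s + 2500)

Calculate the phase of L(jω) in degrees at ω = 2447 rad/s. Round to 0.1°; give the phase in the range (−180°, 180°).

-80.7°

Substitute s = j2447:
Numerator: 20(j2447) + 2000 = 2000 + j48940
Denominator: (j2447)^2 + 505(j2447) + 2500 = -5985309 + j1235735
|N| = √(2000² + 48940²) ≈ 48981, ∠N ≈ 87.66°
|D| = √(5985309² + 1235735²) ≈ 6.1115e+06, ∠D ≈ 168.33°
∠L = 87.66° − 168.33° = -80.67°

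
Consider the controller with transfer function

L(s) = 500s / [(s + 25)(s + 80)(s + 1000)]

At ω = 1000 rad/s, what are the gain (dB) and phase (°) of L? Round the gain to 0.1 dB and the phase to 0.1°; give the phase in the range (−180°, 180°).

At s = jω = j1000:
zero at origin: s = j1000 → |·| = 1000, ∠ = 90.00°
pole (s+25): 25 + j1000 → |·| = √(25²+1000²) = √1000625 ≈ 1000.3, ∠ = arctan(1000/25) ≈ 88.57°
pole (s+80): 80 + j1000 → |·| = √(80²+1000²) = √1006400 ≈ 1003.2, ∠ = arctan(1000/80) ≈ 85.43°
pole (s+1000): 1000 + j1000 → |·| = √(1000²+1000²) = √2000000 ≈ 1414.2, ∠ = arctan(1000/1000) ≈ 45.00°
|L| = 500 · 1000 / 1.4192e+09 ≈ 0.00035231
Gain = 20 log₁₀(0.00035231) ≈ -69.06 dB
∠L = 90.00° − 219.00° = -129.00°

-69.1 dB, -129.0°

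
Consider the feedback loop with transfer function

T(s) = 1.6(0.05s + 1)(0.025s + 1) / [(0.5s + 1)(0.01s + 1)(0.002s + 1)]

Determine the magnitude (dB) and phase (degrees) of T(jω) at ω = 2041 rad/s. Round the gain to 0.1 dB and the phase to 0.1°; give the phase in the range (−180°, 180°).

At ω = 2041 rad/s:
zero (1 + j2041·0.05) = 1 + j102.05 → |·| ≈ 102.05, ∠ ≈ 89.44°
zero (1 + j2041·0.025) = 1 + j51.025 → |·| ≈ 51.035, ∠ ≈ 88.88°
pole (1 + j2041·0.5) = 1 + j1020.5 → |·| ≈ 1020.5, ∠ ≈ 89.94°
pole (1 + j2041·0.01) = 1 + j20.41 → |·| ≈ 20.434, ∠ ≈ 87.20°
pole (1 + j2041·0.002) = 1 + j4.082 → |·| ≈ 4.2027, ∠ ≈ 76.23°
|T| = 1.6 · 102.05 · 51.035 / (1020.5 · 20.434 · 4.2027) ≈ 0.095084
Gain = 20 log₁₀(0.095084) ≈ -20.44 dB
∠T = (89.44° + 88.88°) − (89.94° + 87.20° + 76.23°) = -75.05°

-20.4 dB, -75.1°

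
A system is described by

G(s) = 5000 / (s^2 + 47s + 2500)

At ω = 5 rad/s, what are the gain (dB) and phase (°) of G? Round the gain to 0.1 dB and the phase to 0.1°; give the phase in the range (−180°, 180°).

At s = jω = j5:
quadratic: (j5)² + 47·j5 + 2500 = 2475 + j235 → |·| ≈ 2486.1, ∠ ≈ 5.42°
|G| = 5000 / 2486.1 ≈ 2.0112
Gain = 20 log₁₀(2.0112) ≈ 6.07 dB
∠G = 0.00° − 5.42° = -5.42°

6.1 dB, -5.4°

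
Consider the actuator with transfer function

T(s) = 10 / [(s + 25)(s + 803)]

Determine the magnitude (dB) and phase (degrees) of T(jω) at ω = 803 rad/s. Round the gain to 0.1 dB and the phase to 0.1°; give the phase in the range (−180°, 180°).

-99.2 dB, -133.2°

At s = jω = j803:
pole (s+25): 25 + j803 → |·| = √(25²+803²) = √645434 ≈ 803.39, ∠ = arctan(803/25) ≈ 88.22°
pole (s+803): 803 + j803 → |·| = √(803²+803²) = √1289618 ≈ 1135.6, ∠ = arctan(803/803) ≈ 45.00°
|T| = 10 / 9.1233e+05 ≈ 1.0961e-05
Gain = 20 log₁₀(1.0961e-05) ≈ -99.20 dB
∠T = 0.00° − 133.22° = -133.22°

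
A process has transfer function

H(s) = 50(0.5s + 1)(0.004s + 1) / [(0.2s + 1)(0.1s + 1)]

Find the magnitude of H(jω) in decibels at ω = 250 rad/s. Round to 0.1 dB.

17.0 dB

At ω = 250 rad/s:
zero (1 + j250·0.5) = 1 + j125 → |·| ≈ 125, ∠ ≈ 89.54°
zero (1 + j250·0.004) = 1 + j1 → |·| ≈ 1.4142, ∠ ≈ 45.00°
pole (1 + j250·0.2) = 1 + j50 → |·| ≈ 50.01, ∠ ≈ 88.85°
pole (1 + j250·0.1) = 1 + j25 → |·| ≈ 25.02, ∠ ≈ 87.71°
|H| = 50 · 125 · 1.4142 / (50.01 · 25.02) ≈ 7.0639
Gain = 20 log₁₀(7.0639) ≈ 16.98 dB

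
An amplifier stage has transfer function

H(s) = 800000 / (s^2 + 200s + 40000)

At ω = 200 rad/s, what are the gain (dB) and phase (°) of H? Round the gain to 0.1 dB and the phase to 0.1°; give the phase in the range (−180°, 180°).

At s = jω = j200:
quadratic: (j200)² + 200·j200 + 40000 = 0 + j40000 → |·| ≈ 40000, ∠ ≈ 90.00°
|H| = 800000 / 40000 ≈ 20
Gain = 20 log₁₀(20) ≈ 26.02 dB
∠H = 0.00° − 90.00° = -90.00°

26.0 dB, -90.0°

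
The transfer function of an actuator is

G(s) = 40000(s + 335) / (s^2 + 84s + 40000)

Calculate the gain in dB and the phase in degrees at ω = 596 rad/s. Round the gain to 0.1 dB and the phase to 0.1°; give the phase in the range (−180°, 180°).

38.7 dB, -110.3°

At s = jω = j596:
zero (s+335): 335 + j596 → |·| = √(335²+596²) = √467441 ≈ 683.7, ∠ = arctan(596/335) ≈ 60.66°
quadratic: (j596)² + 84·j596 + 40000 = -315216 + j50064 → |·| ≈ 3.1917e+05, ∠ ≈ 170.98°
|G| = 40000 · 683.7 / 3.1917e+05 ≈ 85.685
Gain = 20 log₁₀(85.685) ≈ 38.66 dB
∠G = 60.66° − 170.98° = -110.32°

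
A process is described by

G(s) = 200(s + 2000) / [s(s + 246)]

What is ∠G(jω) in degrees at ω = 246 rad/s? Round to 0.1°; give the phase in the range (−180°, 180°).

-128.0°

At s = jω = j246:
zero (s+2000): 2000 + j246 → |·| = √(2000²+246²) = √4060516 ≈ 2015.1, ∠ = arctan(246/2000) ≈ 7.01°
pole (s+246): 246 + j246 → |·| = √(246²+246²) = √121032 ≈ 347.9, ∠ = arctan(246/246) ≈ 45.00°
pole at origin: |s| = 246, ∠ = 90.00° (in denominator)
∠G = 7.01° − 135.00° = -127.99°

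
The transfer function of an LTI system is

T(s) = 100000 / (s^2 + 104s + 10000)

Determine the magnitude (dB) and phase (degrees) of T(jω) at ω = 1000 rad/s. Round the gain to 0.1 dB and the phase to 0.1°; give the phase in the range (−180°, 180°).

At s = jω = j1000:
quadratic: (j1000)² + 104·j1000 + 10000 = -990000 + j104000 → |·| ≈ 9.9545e+05, ∠ ≈ 174.00°
|T| = 100000 / 9.9545e+05 ≈ 0.10046
Gain = 20 log₁₀(0.10046) ≈ -19.96 dB
∠T = 0.00° − 174.00° = -174.00°

-20.0 dB, -174.0°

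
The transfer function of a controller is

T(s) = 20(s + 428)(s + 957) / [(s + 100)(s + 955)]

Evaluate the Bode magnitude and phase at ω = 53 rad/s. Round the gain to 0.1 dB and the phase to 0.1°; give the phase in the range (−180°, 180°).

At s = jω = j53:
zero (s+428): 428 + j53 → |·| = √(428²+53²) = √185993 ≈ 431.27, ∠ = arctan(53/428) ≈ 7.06°
zero (s+957): 957 + j53 → |·| = √(957²+53²) = √918658 ≈ 958.47, ∠ = arctan(53/957) ≈ 3.17°
pole (s+100): 100 + j53 → |·| = √(100²+53²) = √12809 ≈ 113.18, ∠ = arctan(53/100) ≈ 27.92°
pole (s+955): 955 + j53 → |·| = √(955²+53²) = √914834 ≈ 956.47, ∠ = arctan(53/955) ≈ 3.18°
|T| = 20 · 4.1336e+05 / 1.0825e+05 ≈ 76.371
Gain = 20 log₁₀(76.371) ≈ 37.66 dB
∠T = 10.23° − 31.10° = -20.87°

37.7 dB, -20.9°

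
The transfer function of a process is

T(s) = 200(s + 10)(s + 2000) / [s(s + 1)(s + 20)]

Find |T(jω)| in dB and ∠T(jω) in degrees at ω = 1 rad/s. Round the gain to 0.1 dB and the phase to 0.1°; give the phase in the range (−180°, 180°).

At s = jω = j1:
zero (s+10): 10 + j1 → |·| = √(10²+1²) = √101 ≈ 10.05, ∠ = arctan(1/10) ≈ 5.71°
zero (s+2000): 2000 + j1 → |·| = √(2000²+1²) = √4000001 ≈ 2000, ∠ = arctan(1/2000) ≈ 0.03°
pole (s+1): 1 + j1 → |·| = √(1²+1²) = √2 ≈ 1.4142, ∠ = arctan(1/1) ≈ 45.00°
pole (s+20): 20 + j1 → |·| = √(20²+1²) = √401 ≈ 20.025, ∠ = arctan(1/20) ≈ 2.86°
pole at origin: |s| = 1, ∠ = 90.00° (in denominator)
|T| = 200 · 20100 / 28.319 ≈ 1.4195e+05
Gain = 20 log₁₀(1.4195e+05) ≈ 103.04 dB
∠T = 5.74° − 137.86° = -132.12°

103.0 dB, -132.1°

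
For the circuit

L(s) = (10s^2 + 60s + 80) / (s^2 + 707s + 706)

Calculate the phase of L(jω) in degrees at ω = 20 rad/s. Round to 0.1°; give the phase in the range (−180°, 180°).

Substitute s = j20:
Numerator: 10(j20)^2 + 60(j20) + 80 = -3920 + j1200
Denominator: (j20)^2 + 707(j20) + 706 = 306 + j14140
|N| = √(3920² + 1200²) ≈ 4099.6, ∠N ≈ 162.98°
|D| = √(306² + 14140²) ≈ 14143, ∠D ≈ 88.76°
∠L = 162.98° − 88.76° = 74.22°

74.2°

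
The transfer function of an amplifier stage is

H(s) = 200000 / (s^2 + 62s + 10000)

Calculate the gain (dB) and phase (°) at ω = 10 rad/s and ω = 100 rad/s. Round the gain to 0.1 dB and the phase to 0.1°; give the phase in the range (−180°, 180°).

At s = jω = j10:
quadratic: (j10)² + 62·j10 + 10000 = 9900 + j620 → |·| ≈ 9919.4, ∠ ≈ 3.58°
|H| = 200000 / 9919.4 ≈ 20.163
Gain = 20 log₁₀(20.163) ≈ 26.09 dB
∠H = 0.00° − 3.58° = -3.58°

At s = jω = j100:
quadratic: (j100)² + 62·j100 + 10000 = 0 + j6200 → |·| ≈ 6200, ∠ ≈ 90.00°
|H| = 200000 / 6200 ≈ 32.258
Gain = 20 log₁₀(32.258) ≈ 30.17 dB
∠H = 0.00° − 90.00° = -90.00°

ω = 10: 26.1 dB, -3.6°; ω = 100: 30.2 dB, -90.0°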